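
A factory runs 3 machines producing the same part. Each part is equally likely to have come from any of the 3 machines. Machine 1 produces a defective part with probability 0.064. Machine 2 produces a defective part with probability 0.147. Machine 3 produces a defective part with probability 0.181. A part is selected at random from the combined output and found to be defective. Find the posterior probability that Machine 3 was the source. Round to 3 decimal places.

Tabulate prior·likelihood by source: [1] prior 0.333333, lik 0.064, product 0.02133; [2] prior 0.333333, lik 0.147, product 0.04900; [3] prior 0.333333, lik 0.181, product 0.06033.
Normalizing constant = 0.13067; the posterior for Machine 3 is its product over the sum, 0.06033/0.13067 = 0.462.

Posterior probability ≈ 0.462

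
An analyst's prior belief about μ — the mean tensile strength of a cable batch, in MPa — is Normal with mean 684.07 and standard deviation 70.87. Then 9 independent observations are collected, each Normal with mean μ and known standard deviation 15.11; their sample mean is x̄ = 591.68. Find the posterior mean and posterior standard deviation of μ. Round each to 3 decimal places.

Prior precision 1/τ₀² = 1/70.87² = 0.00019910; data precision n/σ² = 9/15.11² = 0.0394197.
Posterior precision = 0.00019910 + 0.0394197 = 0.0396188, giving posterior SD = 1/√0.0396188 = 5.024.
Posterior mean = (0.00019910·684.07 + 0.0394197·591.68) / 0.0396188 = 592.144.

Posterior mean ≈ 592.144; posterior SD ≈ 5.024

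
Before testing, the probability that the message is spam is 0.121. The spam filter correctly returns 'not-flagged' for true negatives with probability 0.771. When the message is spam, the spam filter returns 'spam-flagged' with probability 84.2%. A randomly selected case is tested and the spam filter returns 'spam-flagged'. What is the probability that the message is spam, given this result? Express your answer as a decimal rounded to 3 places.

Let H be the event that the message is spam. P(H) = 0.121, so P(¬H) = 0.879. With E the 'spam-flagged' result, P(E|H) = 0.842 and P(E|¬H) = 0.229.
P(E) = 0.842·0.121 + 0.229·0.879 = 0.10188 + 0.20129 = 0.30317.
By Bayes' theorem, P(H|E) = 0.10188 / 0.30317 = 0.336.

P(H | E) ≈ 0.336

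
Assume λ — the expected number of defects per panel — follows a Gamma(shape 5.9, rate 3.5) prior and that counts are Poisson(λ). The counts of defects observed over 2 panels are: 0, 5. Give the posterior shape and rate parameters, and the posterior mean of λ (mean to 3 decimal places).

Posterior: Gamma(shape=10.9, rate=5.5); mean ≈ 1.982

The Poisson likelihood adds the total count to the shape and the number of exposure periods to the rate. Here ∑xᵢ = 5 and n = 2, so shape 5.9→10.9 and rate 3.5→5.5.
E[λ | data] = 10.9/5.5 = 1.982.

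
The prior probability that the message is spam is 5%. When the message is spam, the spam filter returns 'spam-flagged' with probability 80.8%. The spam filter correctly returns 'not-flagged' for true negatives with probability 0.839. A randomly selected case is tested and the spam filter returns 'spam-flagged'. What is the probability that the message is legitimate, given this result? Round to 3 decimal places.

Let H be the event that the message is spam. P(H) = 0.05, so P(¬H) = 0.95. With E the 'spam-flagged' result, P(E|H) = 0.808 and P(E|¬H) = 0.161.
P(E) = 0.808·0.05 + 0.161·0.95 = 0.040400 + 0.15295 = 0.19335.
By Bayes' theorem, P(H|E) = 0.040400 / 0.19335 = 0.209. Hence P(¬H|E) = 1 − 0.209 = 0.791.

P(¬H | E) ≈ 0.791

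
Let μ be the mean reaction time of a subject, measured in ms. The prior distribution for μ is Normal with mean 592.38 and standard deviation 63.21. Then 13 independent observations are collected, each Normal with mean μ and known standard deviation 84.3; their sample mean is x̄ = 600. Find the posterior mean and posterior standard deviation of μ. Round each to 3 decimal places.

Prior precision 1/τ₀² = 1/63.21² = 0.00025028; data precision n/σ² = 13/84.3² = 0.00182931.
Posterior precision = 0.00025028 + 0.00182931 = 0.00207960, giving posterior SD = 1/√0.00207960 = 21.929.
Posterior mean = (0.00025028·592.38 + 0.00182931·600) / 0.00207960 = 599.083.

Posterior mean ≈ 599.083; posterior SD ≈ 21.929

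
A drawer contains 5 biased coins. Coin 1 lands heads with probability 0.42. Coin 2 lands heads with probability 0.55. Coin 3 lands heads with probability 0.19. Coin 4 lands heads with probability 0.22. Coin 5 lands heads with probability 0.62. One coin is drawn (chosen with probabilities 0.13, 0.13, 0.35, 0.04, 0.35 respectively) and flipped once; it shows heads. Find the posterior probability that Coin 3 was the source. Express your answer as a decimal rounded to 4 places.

Posterior probability ≈ 0.1589

P(heads|C1) = 0.42; P(heads|C2) = 0.55; P(heads|C3) = 0.19; P(heads|C4) = 0.22; P(heads|C5) = 0.62.
Prior × likelihood for each source: 0.13·0.42=0.05460, 0.13·0.55=0.07150, 0.35·0.19=0.06650, 0.04·0.22=0.008800, 0.35·0.62=0.2170. Summing gives P(heads) = 0.41840.
P(Coin 3 | heads) = 0.06650 / 0.41840 = 0.1589.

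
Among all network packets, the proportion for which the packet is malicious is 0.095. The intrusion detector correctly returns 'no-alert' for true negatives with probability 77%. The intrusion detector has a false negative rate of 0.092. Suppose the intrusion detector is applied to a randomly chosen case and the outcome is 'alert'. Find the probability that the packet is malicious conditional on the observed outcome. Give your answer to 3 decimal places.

Write H for 'the packet is malicious'. Prior odds H:¬H = 0.095/0.905 = 0.10497. For the 'alert' outcome, the likelihood ratio is 0.908/0.23 = 3.9478.
Posterior odds = 0.10497 × 3.9478 = 0.41441, so P(H|E) = 0.41441/(1+0.41441) = 0.293.

P(H | E) ≈ 0.293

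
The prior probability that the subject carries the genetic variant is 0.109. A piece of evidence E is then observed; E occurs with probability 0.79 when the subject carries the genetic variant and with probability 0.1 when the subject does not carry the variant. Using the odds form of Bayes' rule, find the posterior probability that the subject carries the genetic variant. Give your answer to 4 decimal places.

Prior odds = 0.109/(1−0.109) = 0.12233. In log-odds, ln(0.12233) = -2.1010.
Add log likelihood ratio: ln(7.9000) = 2.0669.
Posterior log-odds = -0.034134, so posterior odds = exp(-0.034134) = 0.96644. Converting, P(H|E) = 0.96644/1.9664 = 0.4915.

Posterior probability ≈ 0.4915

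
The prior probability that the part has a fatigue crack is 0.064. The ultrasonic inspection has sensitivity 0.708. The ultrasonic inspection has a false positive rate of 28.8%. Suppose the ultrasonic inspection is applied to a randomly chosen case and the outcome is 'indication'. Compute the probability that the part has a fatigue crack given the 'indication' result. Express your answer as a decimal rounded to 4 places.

P(H | E) ≈ 0.1439

Let H be the event that the part has a fatigue crack. P(H) = 0.064, so P(¬H) = 0.936. With E the 'indication' result, P(E|H) = 0.708 and P(E|¬H) = 0.288.
P(E) = 0.708·0.064 + 0.288·0.936 = 0.045312 + 0.26957 = 0.31488.
By Bayes' theorem, P(H|E) = 0.045312 / 0.31488 = 0.1439.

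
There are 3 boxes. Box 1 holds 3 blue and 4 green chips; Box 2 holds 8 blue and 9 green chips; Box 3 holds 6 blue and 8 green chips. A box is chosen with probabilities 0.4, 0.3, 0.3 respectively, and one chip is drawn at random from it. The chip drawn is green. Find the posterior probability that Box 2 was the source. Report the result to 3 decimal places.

P(green|Box 1) = 0.5714; P(green|Box 2) = 0.5294; P(green|Box 3) = 0.5714.
Prior × likelihood for each source: 0.4·0.5714=0.2286, 0.3·0.5294=0.1588, 0.3·0.5714=0.1714. Summing gives P(green) = 0.55882.
P(Box 2 | green) = 0.1588 / 0.55882 = 0.284.

Posterior probability ≈ 0.284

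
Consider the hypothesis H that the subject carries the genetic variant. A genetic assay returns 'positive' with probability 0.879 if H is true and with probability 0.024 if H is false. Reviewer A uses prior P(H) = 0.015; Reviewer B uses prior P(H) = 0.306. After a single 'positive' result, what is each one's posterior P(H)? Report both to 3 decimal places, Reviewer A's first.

The likelihood ratio for a 'positive' result is 0.879/0.024 = 36.625.
Reviewer A: prior odds 0.015/0.985 = 0.015228; posterior odds 0.55774; posterior probability 0.358.
Reviewer B: prior odds 0.306/0.694 = 0.44092; posterior odds 16.149; posterior probability 0.942.

Reviewer A: 0.358; Reviewer B: 0.942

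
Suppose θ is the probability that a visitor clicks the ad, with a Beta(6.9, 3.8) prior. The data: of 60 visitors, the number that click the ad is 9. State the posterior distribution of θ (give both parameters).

Posterior: Beta(15.9, 54.8)

The binomial likelihood is conjugate to the Beta prior: with 9 successes and 51 failures, the posterior is Beta(6.9+9, 3.8+51) = Beta(15.9, 54.8).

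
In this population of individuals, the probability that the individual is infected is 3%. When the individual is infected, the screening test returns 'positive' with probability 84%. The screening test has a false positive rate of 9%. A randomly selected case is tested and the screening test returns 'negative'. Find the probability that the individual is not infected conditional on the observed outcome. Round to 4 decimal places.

Let H be the event that the individual is infected. P(H) = 0.03, so P(¬H) = 0.97. With E the 'negative' result, P(E|H) = 0.16 and P(E|¬H) = 0.91.
P(E) = 0.16·0.03 + 0.91·0.97 = 0.0048000 + 0.88270 = 0.88750.
By Bayes' theorem, P(H|E) = 0.0048000 / 0.88750 = 0.0054. Hence P(¬H|E) = 1 − 0.0054 = 0.9946.

P(¬H | E) ≈ 0.9946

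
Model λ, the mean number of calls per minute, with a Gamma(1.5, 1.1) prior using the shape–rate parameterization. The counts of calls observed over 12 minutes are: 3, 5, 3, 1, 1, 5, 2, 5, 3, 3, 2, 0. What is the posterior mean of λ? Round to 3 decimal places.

Total count ∑xᵢ = 33 over n = 12 minutes.
Gamma is conjugate to the Poisson likelihood: posterior is Gamma(shape = 1.5+33 = 34.5, rate = 1.1+12 = 13.1).
Posterior mean = shape/rate = 34.5/13.1 = 2.634.

Posterior mean ≈ 2.634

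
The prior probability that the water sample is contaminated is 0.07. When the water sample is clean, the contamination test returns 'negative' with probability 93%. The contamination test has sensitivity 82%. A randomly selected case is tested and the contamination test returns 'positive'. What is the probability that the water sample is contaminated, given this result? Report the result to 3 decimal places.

P(H | E) ≈ 0.469

Write H for 'the water sample is contaminated'. Prior odds H:¬H = 0.07/0.93 = 0.075269. For the 'positive' outcome, the likelihood ratio is 0.82/0.07 = 11.714.
Posterior odds = 0.075269 × 11.714 = 0.88172, so P(H|E) = 0.88172/(1+0.88172) = 0.469.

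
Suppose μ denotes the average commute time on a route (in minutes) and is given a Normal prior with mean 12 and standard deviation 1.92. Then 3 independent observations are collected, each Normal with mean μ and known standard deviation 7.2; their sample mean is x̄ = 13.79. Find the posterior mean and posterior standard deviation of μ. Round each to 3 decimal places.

With known σ, the Normal prior is conjugate. Weight on the data is w = (n/σ²)/(n/σ² + 1/τ₀²) = 0.0578704/(0.0578704+0.271267) = 0.17582.
Posterior mean = w·x̄ + (1−w)·μ₀ = 0.17582·13.79 + 0.82418·12 = 12.315. Posterior variance = 1/(0.0578704+0.271267) = 3.03824, so SD = 1.743.

Posterior mean ≈ 12.315; posterior SD ≈ 1.743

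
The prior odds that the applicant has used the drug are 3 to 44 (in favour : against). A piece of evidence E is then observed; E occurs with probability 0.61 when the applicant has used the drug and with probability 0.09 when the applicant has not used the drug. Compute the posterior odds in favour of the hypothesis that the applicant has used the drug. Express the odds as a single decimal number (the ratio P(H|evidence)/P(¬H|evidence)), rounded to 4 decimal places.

Prior odds = 3/44 = 0.068182. In log-odds, ln(0.068182) = -2.6856.
Add log likelihood ratio: ln(6.7778) = 1.9136.
Posterior log-odds = -0.77193, so posterior odds = exp(-0.77193) = 0.46212.

Posterior odds ≈ 0.4621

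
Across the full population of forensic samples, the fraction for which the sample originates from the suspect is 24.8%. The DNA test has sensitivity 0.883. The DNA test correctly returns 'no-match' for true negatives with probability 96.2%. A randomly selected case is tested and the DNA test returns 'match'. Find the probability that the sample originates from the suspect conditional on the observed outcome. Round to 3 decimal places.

Write H for 'the sample originates from the suspect'. Prior odds H:¬H = 0.248/0.752 = 0.32979. For the 'match' outcome, the likelihood ratio is 0.883/0.038 = 23.237.
Posterior odds = 0.32979 × 23.237 = 7.6632, so P(H|E) = 7.6632/(1+7.6632) = 0.885.

P(H | E) ≈ 0.885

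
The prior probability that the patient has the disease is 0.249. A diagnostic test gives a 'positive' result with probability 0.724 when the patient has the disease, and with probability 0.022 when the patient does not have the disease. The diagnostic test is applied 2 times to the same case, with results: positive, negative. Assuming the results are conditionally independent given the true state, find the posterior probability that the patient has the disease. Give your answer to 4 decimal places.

Posterior P(H) ≈ 0.7549

With H the event that the patient has the disease, the joint likelihood of the observed sequence is P(data|H) = 0.724·0.276 = 0.19982 and P(data|¬H) = 0.022·0.978 = 0.021516.
Bayes: P(H|data) = 0.249·0.19982 / (0.249·0.19982 + 0.751·0.021516) = 0.049756/0.065915 = 0.7549.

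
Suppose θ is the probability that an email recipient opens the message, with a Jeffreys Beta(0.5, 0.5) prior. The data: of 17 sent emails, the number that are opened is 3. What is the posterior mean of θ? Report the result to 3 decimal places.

Posterior mean ≈ 0.194

Observing 3 successes and 14 failures updates Beta(0.5, 0.5) by adding the success and failure counts to the two shape parameters: α = 0.5+3 = 3.5, β = 0.5+14 = 14.5.
Posterior mean = α/(α+β) = 3.5/18 = 0.194.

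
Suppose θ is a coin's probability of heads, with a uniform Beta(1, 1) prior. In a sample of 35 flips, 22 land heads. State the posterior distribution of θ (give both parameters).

Posterior: Beta(23, 14)

Observing 22 successes and 13 failures updates Beta(1, 1) by adding the success and failure counts to the two shape parameters: α = 1+22 = 23, β = 1+13 = 14.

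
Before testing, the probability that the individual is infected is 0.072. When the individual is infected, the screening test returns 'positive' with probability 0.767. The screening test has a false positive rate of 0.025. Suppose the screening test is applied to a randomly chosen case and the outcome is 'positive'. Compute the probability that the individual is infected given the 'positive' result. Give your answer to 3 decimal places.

Write H for 'the individual is infected'. Prior odds H:¬H = 0.072/0.928 = 0.077586. For the 'positive' outcome, the likelihood ratio is 0.767/0.025 = 30.680.
Posterior odds = 0.077586 × 30.680 = 2.3803, so P(H|E) = 2.3803/(1+2.3803) = 0.704.

P(H | E) ≈ 0.704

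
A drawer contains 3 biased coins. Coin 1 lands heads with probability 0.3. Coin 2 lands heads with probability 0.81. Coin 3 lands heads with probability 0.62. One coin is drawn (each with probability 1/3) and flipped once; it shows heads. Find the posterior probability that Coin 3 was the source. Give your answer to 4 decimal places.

Posterior probability ≈ 0.3584

Tabulate prior·likelihood by source: [1] prior 0.333333, lik 0.3, product 0.1000; [2] prior 0.333333, lik 0.81, product 0.2700; [3] prior 0.333333, lik 0.62, product 0.2067.
Normalizing constant = 0.57667; the posterior for Coin 3 is its product over the sum, 0.2067/0.57667 = 0.3584.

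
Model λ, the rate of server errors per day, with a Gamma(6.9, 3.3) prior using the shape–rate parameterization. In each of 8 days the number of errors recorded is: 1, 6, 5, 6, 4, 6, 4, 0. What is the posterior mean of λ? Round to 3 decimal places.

The Poisson likelihood adds the total count to the shape and the number of exposure periods to the rate. Here ∑xᵢ = 32 and n = 8, so shape 6.9→38.9 and rate 3.3→11.3.
E[λ | data] = 38.9/11.3 = 3.442.

Posterior mean ≈ 3.442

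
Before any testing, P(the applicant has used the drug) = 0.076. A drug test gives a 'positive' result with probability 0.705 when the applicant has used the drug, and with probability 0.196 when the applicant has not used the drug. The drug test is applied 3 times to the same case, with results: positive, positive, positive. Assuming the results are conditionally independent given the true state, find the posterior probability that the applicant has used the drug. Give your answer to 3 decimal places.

With H the event that the applicant has used the drug, the joint likelihood of the observed sequence is P(data|H) = 0.705·0.705·0.705 = 0.35040 and P(data|¬H) = 0.196·0.196·0.196 = 0.0075295.
Bayes: P(H|data) = 0.076·0.35040 / (0.076·0.35040 + 0.924·0.0075295) = 0.026631/0.033588 = 0.7929.

Posterior P(H) ≈ 0.793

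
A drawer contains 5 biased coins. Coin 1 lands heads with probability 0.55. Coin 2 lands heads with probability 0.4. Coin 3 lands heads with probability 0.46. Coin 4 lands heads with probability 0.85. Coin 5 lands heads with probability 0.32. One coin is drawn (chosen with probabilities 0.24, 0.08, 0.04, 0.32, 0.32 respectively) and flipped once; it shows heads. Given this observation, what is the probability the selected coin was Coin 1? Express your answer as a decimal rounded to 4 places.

Posterior probability ≈ 0.2371

Tabulate prior·likelihood by source: [1] prior 0.24, lik 0.55, product 0.1320; [2] prior 0.08, lik 0.4, product 0.03200; [3] prior 0.04, lik 0.46, product 0.01840; [4] prior 0.32, lik 0.85, product 0.2720; [5] prior 0.32, lik 0.32, product 0.1024.
Normalizing constant = 0.55680; the posterior for Coin 1 is its product over the sum, 0.1320/0.55680 = 0.2371.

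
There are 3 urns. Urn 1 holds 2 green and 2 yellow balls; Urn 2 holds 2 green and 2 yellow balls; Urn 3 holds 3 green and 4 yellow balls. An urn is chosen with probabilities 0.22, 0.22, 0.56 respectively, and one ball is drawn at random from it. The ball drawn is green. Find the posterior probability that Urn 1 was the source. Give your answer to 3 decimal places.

P(green|Urn 1) = 0.5; P(green|Urn 2) = 0.5; P(green|Urn 3) = 0.4286.
Prior × likelihood for each source: 0.22·0.5=0.1100, 0.22·0.5=0.1100, 0.56·0.4286=0.2400. Summing gives P(green) = 0.46000.
P(Urn 1 | green) = 0.1100 / 0.46000 = 0.239.

Posterior probability ≈ 0.239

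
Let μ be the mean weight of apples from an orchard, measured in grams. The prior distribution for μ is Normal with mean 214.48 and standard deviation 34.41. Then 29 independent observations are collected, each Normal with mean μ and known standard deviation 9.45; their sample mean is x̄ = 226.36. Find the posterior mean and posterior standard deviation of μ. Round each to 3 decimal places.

Prior precision 1/τ₀² = 1/34.41² = 0.00084456; data precision n/σ² = 29/9.45² = 0.324739.
Posterior precision = 0.00084456 + 0.324739 = 0.325584, giving posterior SD = 1/√0.325584 = 1.753.
Posterior mean = (0.00084456·214.48 + 0.324739·226.36) / 0.325584 = 226.329.

Posterior mean ≈ 226.329; posterior SD ≈ 1.753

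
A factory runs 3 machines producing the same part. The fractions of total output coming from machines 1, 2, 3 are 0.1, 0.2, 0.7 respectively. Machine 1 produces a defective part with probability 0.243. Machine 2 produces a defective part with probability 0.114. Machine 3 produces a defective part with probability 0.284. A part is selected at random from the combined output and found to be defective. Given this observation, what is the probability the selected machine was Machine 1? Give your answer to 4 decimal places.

Posterior probability ≈ 0.0988

P(defective|M1) = 0.243; P(defective|M2) = 0.114; P(defective|M3) = 0.284.
Prior × likelihood for each source: 0.1·0.243=0.02430, 0.2·0.114=0.02280, 0.7·0.284=0.1988. Summing gives P(defective) = 0.24590.
P(Machine 1 | defective) = 0.02430 / 0.24590 = 0.0988.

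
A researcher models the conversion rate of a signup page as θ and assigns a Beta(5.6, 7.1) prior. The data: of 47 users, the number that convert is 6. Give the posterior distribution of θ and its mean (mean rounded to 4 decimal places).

The binomial likelihood is conjugate to the Beta prior: with 6 successes and 41 failures, the posterior is Beta(5.6+6, 7.1+41) = Beta(11.6, 48.1).
E[θ | data] = 11.6/(11.6+48.1) = 0.1943.

Posterior: Beta(11.6, 48.1); mean ≈ 0.1943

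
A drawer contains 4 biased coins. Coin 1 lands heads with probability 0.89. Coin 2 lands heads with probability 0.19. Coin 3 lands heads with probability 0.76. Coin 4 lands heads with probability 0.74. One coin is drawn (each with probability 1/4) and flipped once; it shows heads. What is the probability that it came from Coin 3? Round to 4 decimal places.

Tabulate prior·likelihood by source: [1] prior 0.25, lik 0.89, product 0.2225; [2] prior 0.25, lik 0.19, product 0.04750; [3] prior 0.25, lik 0.76, product 0.1900; [4] prior 0.25, lik 0.74, product 0.1850.
Normalizing constant = 0.64500; the posterior for Coin 3 is its product over the sum, 0.1900/0.64500 = 0.2946.

Posterior probability ≈ 0.2946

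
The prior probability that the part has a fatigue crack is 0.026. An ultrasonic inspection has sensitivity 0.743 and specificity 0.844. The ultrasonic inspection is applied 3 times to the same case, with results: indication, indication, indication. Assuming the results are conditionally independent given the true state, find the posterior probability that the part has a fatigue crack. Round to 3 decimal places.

With H the event that the part has a fatigue crack, the joint likelihood of the observed sequence is P(data|H) = 0.743·0.743·0.743 = 0.41017 and P(data|¬H) = 0.156·0.156·0.156 = 0.0037964.
Bayes: P(H|data) = 0.026·0.41017 / (0.026·0.41017 + 0.974·0.0037964) = 0.010664/0.014362 = 0.7425.

Posterior P(H) ≈ 0.743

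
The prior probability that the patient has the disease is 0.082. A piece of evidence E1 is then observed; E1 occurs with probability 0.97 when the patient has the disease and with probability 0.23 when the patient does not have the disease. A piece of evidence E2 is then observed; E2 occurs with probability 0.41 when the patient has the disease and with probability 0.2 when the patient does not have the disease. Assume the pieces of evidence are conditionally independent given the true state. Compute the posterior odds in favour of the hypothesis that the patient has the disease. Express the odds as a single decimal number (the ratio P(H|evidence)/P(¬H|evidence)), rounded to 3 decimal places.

Posterior odds ≈ 0.772

Prior odds = 0.082/(1−0.082) = 0.089325. In log-odds, ln(0.089325) = -2.4155.
Add log likelihood ratios: ln(4.2174) + ln(2.0500) = 2.1571.
Posterior log-odds = -0.25842, so posterior odds = exp(-0.25842) = 0.77227.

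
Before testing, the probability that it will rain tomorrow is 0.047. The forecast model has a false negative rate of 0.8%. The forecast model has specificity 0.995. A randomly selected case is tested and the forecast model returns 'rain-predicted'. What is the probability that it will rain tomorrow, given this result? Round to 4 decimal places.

P(H | E) ≈ 0.9073

Write H for 'it will rain tomorrow'. Prior odds H:¬H = 0.047/0.953 = 0.049318. For the 'rain-predicted' outcome, the likelihood ratio is 0.992/0.005 = 198.40.
Posterior odds = 0.049318 × 198.40 = 9.7847, so P(H|E) = 9.7847/(1+9.7847) = 0.9073.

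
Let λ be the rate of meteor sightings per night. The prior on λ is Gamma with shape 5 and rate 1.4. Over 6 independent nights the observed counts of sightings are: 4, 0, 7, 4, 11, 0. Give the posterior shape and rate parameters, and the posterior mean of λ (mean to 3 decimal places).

Total count ∑xᵢ = 26 over n = 6 nights.
Gamma is conjugate to the Poisson likelihood: posterior is Gamma(shape = 5+26 = 31, rate = 1.4+6 = 7.4).
E[λ | data] = 31/7.4 = 4.189.

Posterior: Gamma(shape=31, rate=7.4); mean ≈ 4.189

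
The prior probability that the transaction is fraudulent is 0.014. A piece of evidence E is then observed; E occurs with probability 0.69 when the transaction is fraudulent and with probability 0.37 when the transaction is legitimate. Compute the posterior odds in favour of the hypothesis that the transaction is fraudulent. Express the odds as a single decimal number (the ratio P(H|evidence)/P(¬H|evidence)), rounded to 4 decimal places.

Prior odds = 0.014/(1−0.014) = 0.014199.
Likelihood ratio for E = 0.69/0.37 = 1.8649.
Posterior odds = prior odds × LR = 0.026479.

Posterior odds ≈ 0.0265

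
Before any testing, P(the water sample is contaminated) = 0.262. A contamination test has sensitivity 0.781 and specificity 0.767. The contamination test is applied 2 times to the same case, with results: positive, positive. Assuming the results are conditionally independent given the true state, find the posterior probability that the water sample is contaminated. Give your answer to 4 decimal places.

Let H be the event that the water sample is contaminated; start with P(H) = 0.262. P('positive'|H) = 0.781, P('positive'|¬H) = 0.233.
Update on result 1 ('positive'): P(H) ← 0.781·0.2620 / (0.781·0.2620 + 0.233·0.7380) = 0.20462/0.37658 = 0.5434.
Update on result 2 ('positive'): P(H) ← 0.781·0.5434 / (0.781·0.5434 + 0.233·0.4566) = 0.42438/0.53077 = 0.7995.

Posterior P(H) ≈ 0.7995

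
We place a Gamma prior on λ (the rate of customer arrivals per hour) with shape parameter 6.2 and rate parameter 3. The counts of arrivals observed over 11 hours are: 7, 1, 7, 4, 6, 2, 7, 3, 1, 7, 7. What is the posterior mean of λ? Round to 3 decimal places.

The Poisson likelihood adds the total count to the shape and the number of exposure periods to the rate. Here ∑xᵢ = 52 and n = 11, so shape 6.2→58.2 and rate 3→14.
Posterior mean = shape/rate = 58.2/14 = 4.157.

Posterior mean ≈ 4.157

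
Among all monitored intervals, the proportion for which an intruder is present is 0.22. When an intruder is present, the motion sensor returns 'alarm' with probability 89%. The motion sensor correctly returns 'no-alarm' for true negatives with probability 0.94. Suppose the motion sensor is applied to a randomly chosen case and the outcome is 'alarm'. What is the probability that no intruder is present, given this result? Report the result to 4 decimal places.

Write H for 'an intruder is present'. Prior odds H:¬H = 0.22/0.78 = 0.28205. For the 'alarm' outcome, the likelihood ratio is 0.89/0.06 = 14.833.
Posterior odds = 0.28205 × 14.833 = 4.1838, so P(H|E) = 4.1838/(1+4.1838) = 0.8071. Then P(¬H|E) = 1 − 0.8071 = 0.1929.

P(¬H | E) ≈ 0.1929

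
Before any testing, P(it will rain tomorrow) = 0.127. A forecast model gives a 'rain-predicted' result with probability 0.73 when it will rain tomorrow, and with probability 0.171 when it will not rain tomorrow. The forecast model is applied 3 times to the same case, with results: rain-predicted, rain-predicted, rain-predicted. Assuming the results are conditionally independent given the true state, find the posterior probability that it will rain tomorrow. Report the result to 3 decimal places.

Posterior P(H) ≈ 0.919

Let H be the event that it will rain tomorrow; start with P(H) = 0.127. P('rain-predicted'|H) = 0.73, P('rain-predicted'|¬H) = 0.171.
Update on result 1 ('rain-predicted'): P(H) ← 0.73·0.1270 / (0.73·0.1270 + 0.171·0.8730) = 0.092710/0.24199 = 0.3831.
Update on result 2 ('rain-predicted'): P(H) ← 0.73·0.3831 / (0.73·0.3831 + 0.171·0.6169) = 0.27967/0.38516 = 0.7261.
Update on result 3 ('rain-predicted'): P(H) ← 0.73·0.7261 / (0.73·0.7261 + 0.171·0.2739) = 0.53007/0.57690 = 0.9188.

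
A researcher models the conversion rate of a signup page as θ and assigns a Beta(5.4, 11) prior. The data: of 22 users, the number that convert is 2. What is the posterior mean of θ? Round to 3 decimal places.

Posterior mean ≈ 0.193

The binomial likelihood is conjugate to the Beta prior: with 2 successes and 20 failures, the posterior is Beta(5.4+2, 11+20) = Beta(7.4, 31).
E[θ | data] = 7.4/(7.4+31) = 0.193.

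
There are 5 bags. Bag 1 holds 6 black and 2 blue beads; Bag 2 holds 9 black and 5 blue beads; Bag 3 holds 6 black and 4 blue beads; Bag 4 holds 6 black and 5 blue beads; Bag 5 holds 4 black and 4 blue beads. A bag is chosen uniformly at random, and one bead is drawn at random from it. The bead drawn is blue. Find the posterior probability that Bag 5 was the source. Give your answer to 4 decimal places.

Posterior probability ≈ 0.2549

Tabulate prior·likelihood by source: [1] prior 0.2, lik 0.25, product 0.05000; [2] prior 0.2, lik 0.3571, product 0.07143; [3] prior 0.2, lik 0.4, product 0.08000; [4] prior 0.2, lik 0.4545, product 0.09091; [5] prior 0.2, lik 0.5, product 0.1000.
Normalizing constant = 0.39234; the posterior for Bag 5 is its product over the sum, 0.1000/0.39234 = 0.2549.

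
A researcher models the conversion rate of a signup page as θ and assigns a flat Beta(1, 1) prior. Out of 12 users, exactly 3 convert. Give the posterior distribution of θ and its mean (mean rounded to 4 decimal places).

Posterior: Beta(4, 10); mean ≈ 0.2857

The binomial likelihood is conjugate to the Beta prior: with 3 successes and 9 failures, the posterior is Beta(1+3, 1+9) = Beta(4, 10).
E[θ | data] = 4/(4+10) = 0.2857.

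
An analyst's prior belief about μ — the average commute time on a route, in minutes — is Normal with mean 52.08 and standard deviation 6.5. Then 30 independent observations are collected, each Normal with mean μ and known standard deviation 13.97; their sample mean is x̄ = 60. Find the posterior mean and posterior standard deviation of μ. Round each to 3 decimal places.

Posterior mean ≈ 58.943; posterior SD ≈ 2.374

With known σ, the Normal prior is conjugate. Weight on the data is w = (n/σ²)/(n/σ² + 1/τ₀²) = 0.153719/(0.153719+0.0236686) = 0.86657.
Posterior mean = w·x̄ + (1−w)·μ₀ = 0.86657·60 + 0.13343·52.08 = 58.943. Posterior variance = 1/(0.153719+0.0236686) = 5.63736, so SD = 2.374.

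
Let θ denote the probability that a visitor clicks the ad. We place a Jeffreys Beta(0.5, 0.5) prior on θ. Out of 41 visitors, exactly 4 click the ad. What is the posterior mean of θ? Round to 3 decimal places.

Posterior mean ≈ 0.107

The binomial likelihood is conjugate to the Beta prior: with 4 successes and 37 failures, the posterior is Beta(0.5+4, 0.5+37) = Beta(4.5, 37.5).
E[θ | data] = 4.5/(4.5+37.5) = 0.107.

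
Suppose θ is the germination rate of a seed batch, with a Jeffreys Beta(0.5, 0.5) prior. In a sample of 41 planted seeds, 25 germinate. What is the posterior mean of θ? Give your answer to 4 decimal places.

Posterior mean ≈ 0.6071

Observing 25 successes and 16 failures updates Beta(0.5, 0.5) by adding the success and failure counts to the two shape parameters: α = 0.5+25 = 25.5, β = 0.5+16 = 16.5.
Posterior mean = α/(α+β) = 25.5/42 = 0.6071.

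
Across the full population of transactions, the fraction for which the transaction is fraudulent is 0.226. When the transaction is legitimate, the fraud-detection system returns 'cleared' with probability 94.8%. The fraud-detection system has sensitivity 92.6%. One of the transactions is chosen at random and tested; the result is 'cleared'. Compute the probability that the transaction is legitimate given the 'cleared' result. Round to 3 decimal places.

P(¬H | E) ≈ 0.978

Let H be the event that the transaction is fraudulent. P(H) = 0.226, so P(¬H) = 0.774. With E the 'cleared' result, P(E|H) = 0.074 and P(E|¬H) = 0.948.
P(E) = 0.074·0.226 + 0.948·0.774 = 0.016724 + 0.73375 = 0.75048.
By Bayes' theorem, P(H|E) = 0.016724 / 0.75048 = 0.022. Hence P(¬H|E) = 1 − 0.022 = 0.978.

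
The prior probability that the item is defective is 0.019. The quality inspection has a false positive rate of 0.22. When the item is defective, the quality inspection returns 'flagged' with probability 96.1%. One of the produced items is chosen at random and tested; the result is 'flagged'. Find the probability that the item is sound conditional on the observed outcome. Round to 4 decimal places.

Let H be the event that the item is defective. P(H) = 0.019, so P(¬H) = 0.981. With E the 'flagged' result, P(E|H) = 0.961 and P(E|¬H) = 0.22.
P(E) = 0.961·0.019 + 0.22·0.981 = 0.018259 + 0.21582 = 0.23408.
By Bayes' theorem, P(H|E) = 0.018259 / 0.23408 = 0.0780. Hence P(¬H|E) = 1 − 0.0780 = 0.9220.

P(¬H | E) ≈ 0.9220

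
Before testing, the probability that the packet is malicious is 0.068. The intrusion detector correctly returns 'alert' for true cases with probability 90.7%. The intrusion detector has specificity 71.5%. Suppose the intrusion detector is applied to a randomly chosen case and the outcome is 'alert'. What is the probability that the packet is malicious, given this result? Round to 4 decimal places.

Let H be the event that the packet is malicious. P(H) = 0.068, so P(¬H) = 0.932. With E the 'alert' result, P(E|H) = 0.907 and P(E|¬H) = 0.285.
P(E) = 0.907·0.068 + 0.285·0.932 = 0.061676 + 0.26562 = 0.32730.
By Bayes' theorem, P(H|E) = 0.061676 / 0.32730 = 0.1884.

P(H | E) ≈ 0.1884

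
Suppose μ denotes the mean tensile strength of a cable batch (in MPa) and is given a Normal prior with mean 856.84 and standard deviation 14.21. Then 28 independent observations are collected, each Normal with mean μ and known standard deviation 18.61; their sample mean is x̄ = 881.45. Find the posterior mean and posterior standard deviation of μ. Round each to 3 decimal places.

Posterior mean ≈ 880.030; posterior SD ≈ 3.414

With known σ, the Normal prior is conjugate. Weight on the data is w = (n/σ²)/(n/σ² + 1/τ₀²) = 0.0808473/(0.0808473+0.00495236) = 0.94228.
Posterior mean = w·x̄ + (1−w)·μ₀ = 0.94228·881.45 + 0.057720·856.84 = 880.030. Posterior variance = 1/(0.0808473+0.00495236) = 11.6551, so SD = 3.414.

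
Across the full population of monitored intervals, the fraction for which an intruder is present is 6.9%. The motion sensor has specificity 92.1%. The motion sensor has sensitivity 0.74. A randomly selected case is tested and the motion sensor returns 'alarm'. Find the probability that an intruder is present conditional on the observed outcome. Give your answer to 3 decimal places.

P(H | E) ≈ 0.410

Write H for 'an intruder is present'. Prior odds H:¬H = 0.069/0.931 = 0.074114. For the 'alarm' outcome, the likelihood ratio is 0.74/0.079 = 9.3671.
Posterior odds = 0.074114 × 9.3671 = 0.69423, so P(H|E) = 0.69423/(1+0.69423) = 0.410.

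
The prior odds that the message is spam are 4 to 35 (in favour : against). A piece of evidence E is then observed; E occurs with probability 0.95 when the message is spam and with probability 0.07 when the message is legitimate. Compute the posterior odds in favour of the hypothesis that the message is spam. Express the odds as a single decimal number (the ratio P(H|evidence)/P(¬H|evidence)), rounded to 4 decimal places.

Prior odds = 4/35 = 0.11429.
Likelihood ratio for E = 0.95/0.07 = 13.571.
Posterior odds = prior odds × LR = 1.5510.

Posterior odds ≈ 1.5510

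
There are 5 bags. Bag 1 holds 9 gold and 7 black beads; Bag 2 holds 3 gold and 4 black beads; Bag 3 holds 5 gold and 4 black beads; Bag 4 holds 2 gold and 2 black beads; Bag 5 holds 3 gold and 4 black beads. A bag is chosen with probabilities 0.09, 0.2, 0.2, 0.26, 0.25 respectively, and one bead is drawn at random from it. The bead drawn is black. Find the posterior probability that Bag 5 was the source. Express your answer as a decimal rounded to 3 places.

Posterior probability ≈ 0.277

Tabulate prior·likelihood by source: [1] prior 0.09, lik 0.4375, product 0.03938; [2] prior 0.2, lik 0.5714, product 0.1143; [3] prior 0.2, lik 0.4444, product 0.08889; [4] prior 0.26, lik 0.5, product 0.1300; [5] prior 0.25, lik 0.5714, product 0.1429.
Normalizing constant = 0.51541; the posterior for Bag 5 is its product over the sum, 0.1429/0.51541 = 0.277.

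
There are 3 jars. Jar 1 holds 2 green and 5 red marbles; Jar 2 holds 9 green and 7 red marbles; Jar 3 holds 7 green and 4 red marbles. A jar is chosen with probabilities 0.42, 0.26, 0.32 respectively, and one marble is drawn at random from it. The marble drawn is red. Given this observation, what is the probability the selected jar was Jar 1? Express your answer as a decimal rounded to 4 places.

Posterior probability ≈ 0.5659

Tabulate prior·likelihood by source: [1] prior 0.42, lik 0.7143, product 0.3000; [2] prior 0.26, lik 0.4375, product 0.1138; [3] prior 0.32, lik 0.3636, product 0.1164.
Normalizing constant = 0.53011; the posterior for Jar 1 is its product over the sum, 0.3000/0.53011 = 0.5659.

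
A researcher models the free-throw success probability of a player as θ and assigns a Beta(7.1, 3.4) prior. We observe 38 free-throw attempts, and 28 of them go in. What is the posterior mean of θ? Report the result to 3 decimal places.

Posterior mean ≈ 0.724

The binomial likelihood is conjugate to the Beta prior: with 28 successes and 10 failures, the posterior is Beta(7.1+28, 3.4+10) = Beta(35.1, 13.4).
E[θ | data] = 35.1/(35.1+13.4) = 0.724.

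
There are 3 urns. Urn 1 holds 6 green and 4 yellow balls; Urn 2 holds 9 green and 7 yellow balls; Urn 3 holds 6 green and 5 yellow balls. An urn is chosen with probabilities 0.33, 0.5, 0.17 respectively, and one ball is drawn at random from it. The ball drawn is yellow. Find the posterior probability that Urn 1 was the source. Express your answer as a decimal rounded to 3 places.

Posterior probability ≈ 0.308

Tabulate prior·likelihood by source: [1] prior 0.33, lik 0.4, product 0.1320; [2] prior 0.5, lik 0.4375, product 0.2188; [3] prior 0.17, lik 0.4545, product 0.07727.
Normalizing constant = 0.42802; the posterior for Urn 1 is its product over the sum, 0.1320/0.42802 = 0.308.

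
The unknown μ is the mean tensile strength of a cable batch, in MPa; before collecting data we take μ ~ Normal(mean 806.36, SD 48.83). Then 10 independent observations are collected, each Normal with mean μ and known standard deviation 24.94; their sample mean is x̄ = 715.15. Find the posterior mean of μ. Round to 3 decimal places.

Posterior mean ≈ 717.469

With known σ, the Normal prior is conjugate. Weight on the data is w = (n/σ²)/(n/σ² + 1/τ₀²) = 0.0160771/(0.0160771+0.00041940) = 0.97458.
Posterior mean = w·x̄ + (1−w)·μ₀ = 0.97458·715.15 + 0.025424·806.36 = 717.469.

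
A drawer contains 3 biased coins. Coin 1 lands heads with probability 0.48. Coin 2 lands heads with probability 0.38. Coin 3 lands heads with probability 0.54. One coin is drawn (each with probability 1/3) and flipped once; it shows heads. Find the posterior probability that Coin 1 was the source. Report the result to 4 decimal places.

P(heads|C1) = 0.48; P(heads|C2) = 0.38; P(heads|C3) = 0.54.
Prior × likelihood for each source: 0.333333·0.48=0.1600, 0.333333·0.38=0.1267, 0.333333·0.54=0.1800. Summing gives P(heads) = 0.46667.
P(Coin 1 | heads) = 0.1600 / 0.46667 = 0.3429.

Posterior probability ≈ 0.3429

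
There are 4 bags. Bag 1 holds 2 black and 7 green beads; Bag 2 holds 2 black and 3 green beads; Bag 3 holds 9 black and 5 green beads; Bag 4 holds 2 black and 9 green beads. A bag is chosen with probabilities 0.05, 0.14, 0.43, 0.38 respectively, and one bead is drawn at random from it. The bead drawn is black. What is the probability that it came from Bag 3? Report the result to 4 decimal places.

Posterior probability ≈ 0.6699

Tabulate prior·likelihood by source: [1] prior 0.05, lik 0.2222, product 0.01111; [2] prior 0.14, lik 0.4, product 0.05600; [3] prior 0.43, lik 0.6429, product 0.2764; [4] prior 0.38, lik 0.1818, product 0.06909.
Normalizing constant = 0.41263; the posterior for Bag 3 is its product over the sum, 0.2764/0.41263 = 0.6699.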